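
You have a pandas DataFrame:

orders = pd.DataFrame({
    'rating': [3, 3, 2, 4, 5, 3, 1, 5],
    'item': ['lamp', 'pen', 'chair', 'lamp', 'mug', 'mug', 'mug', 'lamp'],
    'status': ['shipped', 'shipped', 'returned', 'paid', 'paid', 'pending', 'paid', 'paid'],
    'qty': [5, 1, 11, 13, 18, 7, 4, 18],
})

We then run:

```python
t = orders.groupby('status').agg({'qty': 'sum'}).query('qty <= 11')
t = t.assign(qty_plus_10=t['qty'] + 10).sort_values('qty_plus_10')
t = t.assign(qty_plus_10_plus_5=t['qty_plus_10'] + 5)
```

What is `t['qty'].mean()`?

8.0

group by status, sum of qty:
          qty
status       
paid       53
pending     7
returned   11
shipped     6
filter rows where qty <= 11:
          qty
status       
pending     7
returned   11
shipped     6
add column qty_plus_10 = t['qty'] + 10:
          qty  qty_plus_10
status                    
pending     7           17
returned   11           21
shipped     6           16
sort by qty_plus_10:
          qty  qty_plus_10
status                    
shipped     6           16
pending     7           17
returned   11           21
add column qty_plus_10_plus_5 = t['qty_plus_10'] + 5:
          qty  qty_plus_10  qty_plus_10_plus_5
status                                        
shipped     6           16                  21
pending     7           17                  22
returned   11           21                  26
So mean() = 8.0.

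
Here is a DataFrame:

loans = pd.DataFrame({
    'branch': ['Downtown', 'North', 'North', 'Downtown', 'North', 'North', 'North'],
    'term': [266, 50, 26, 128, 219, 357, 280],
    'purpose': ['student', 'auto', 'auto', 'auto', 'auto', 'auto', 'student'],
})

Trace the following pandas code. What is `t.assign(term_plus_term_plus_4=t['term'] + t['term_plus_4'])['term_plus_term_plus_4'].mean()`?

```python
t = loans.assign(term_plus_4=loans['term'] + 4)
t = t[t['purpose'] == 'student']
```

add column term_plus_4 = loans['term'] + 4:
     branch  term  purpose  term_plus_4
0  Downtown   266  student          270
1     North    50     auto           54
2     North    26     auto           30
3  Downtown   128     auto          132
4     North   219     auto          223
5     North   357     auto          361
6     North   280  student          284
filter rows where purpose == 'student':
     branch  term  purpose  term_plus_4
0  Downtown   266  student          270
6     North   280  student          284
add column term_plus_term_plus_4 = t['term'] + t['term_plus_4']:
     branch  term  purpose  term_plus_4  term_plus_term_plus_4
0  Downtown   266  student          270                    536
6     North   280  student          284                    564
Then the mean of column 'term_plus_term_plus_4': 550.0

550.0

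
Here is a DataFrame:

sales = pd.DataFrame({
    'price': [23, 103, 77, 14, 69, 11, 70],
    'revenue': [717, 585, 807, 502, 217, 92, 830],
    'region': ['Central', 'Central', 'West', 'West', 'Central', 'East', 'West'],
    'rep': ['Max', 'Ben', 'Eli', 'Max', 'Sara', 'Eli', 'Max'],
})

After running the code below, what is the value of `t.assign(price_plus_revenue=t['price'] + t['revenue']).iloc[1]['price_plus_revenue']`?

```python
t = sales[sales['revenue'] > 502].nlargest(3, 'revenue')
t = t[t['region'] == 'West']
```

filter rows where revenue > 502:
   price  revenue   region  rep
0     23      717  Central  Max
1    103      585  Central  Ben
2     77      807     West  Eli
6     70      830     West  Max
take 3 rows with largest revenue:
   price  revenue   region  rep
6     70      830     West  Max
2     77      807     West  Eli
0     23      717  Central  Max
filter rows where region == 'West':
   price  revenue region  rep
6     70      830   West  Max
2     77      807   West  Eli
add column price_plus_revenue = t['price'] + t['revenue']:
   price  revenue region  rep  price_plus_revenue
6     70      830   West  Max                 900
2     77      807   West  Eli                 884
Taking the value at position 1, column 'price_plus_revenue' gives 884.

884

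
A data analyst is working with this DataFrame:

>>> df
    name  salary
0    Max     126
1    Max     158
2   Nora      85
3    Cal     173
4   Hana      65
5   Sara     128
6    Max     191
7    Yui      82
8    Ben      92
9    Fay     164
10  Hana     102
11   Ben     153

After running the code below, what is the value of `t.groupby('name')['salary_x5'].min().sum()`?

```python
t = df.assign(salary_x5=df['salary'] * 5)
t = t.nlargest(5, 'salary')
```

3240

add column salary_x5 = df['salary'] * 5:
    name  salary  salary_x5
0    Max     126        630
1    Max     158        790
2   Nora      85        425
3    Cal     173        865
4   Hana      65        325
5   Sara     128        640
6    Max     191        955
7    Yui      82        410
8    Ben      92        460
9    Fay     164        820
10  Hana     102        510
11   Ben     153        765
take 5 rows with largest salary:
   name  salary  salary_x5
6   Max     191        955
3   Cal     173        865
9   Fay     164        820
1   Max     158        790
11  Ben     153        765
group by name, min of salary_x5:
name
Ben    765
Cal    865
Fay    820
Max    790
Name: salary_x5, dtype: int64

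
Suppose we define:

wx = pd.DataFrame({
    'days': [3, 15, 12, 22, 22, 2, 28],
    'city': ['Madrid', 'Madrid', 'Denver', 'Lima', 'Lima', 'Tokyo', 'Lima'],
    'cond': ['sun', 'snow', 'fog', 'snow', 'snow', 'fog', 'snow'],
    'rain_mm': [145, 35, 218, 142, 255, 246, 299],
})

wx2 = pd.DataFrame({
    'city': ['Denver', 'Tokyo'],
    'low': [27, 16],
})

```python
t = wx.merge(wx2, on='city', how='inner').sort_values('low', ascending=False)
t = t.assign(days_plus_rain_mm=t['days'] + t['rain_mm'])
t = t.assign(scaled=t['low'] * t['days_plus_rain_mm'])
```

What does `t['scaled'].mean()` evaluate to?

5089.0

merge on 'city' (how='inner') → 2 rows:
   days    city cond  rain_mm  low
0    12  Denver  fog      218   27
1     2   Tokyo  fog      246   16
sort by low descending:
   days    city cond  rain_mm  low
0    12  Denver  fog      218   27
1     2   Tokyo  fog      246   16
add column days_plus_rain_mm = t['days'] + t['rain_mm']:
   days    city cond  rain_mm  low  days_plus_rain_mm
0    12  Denver  fog      218   27                230
1     2   Tokyo  fog      246   16                248
add column scaled = t['low'] * t['days_plus_rain_mm']:
   days    city cond  rain_mm  low  days_plus_rain_mm  scaled
0    12  Denver  fog      218   27                230    6210
1     2   Tokyo  fog      246   16                248    3968
Hence 5089.0.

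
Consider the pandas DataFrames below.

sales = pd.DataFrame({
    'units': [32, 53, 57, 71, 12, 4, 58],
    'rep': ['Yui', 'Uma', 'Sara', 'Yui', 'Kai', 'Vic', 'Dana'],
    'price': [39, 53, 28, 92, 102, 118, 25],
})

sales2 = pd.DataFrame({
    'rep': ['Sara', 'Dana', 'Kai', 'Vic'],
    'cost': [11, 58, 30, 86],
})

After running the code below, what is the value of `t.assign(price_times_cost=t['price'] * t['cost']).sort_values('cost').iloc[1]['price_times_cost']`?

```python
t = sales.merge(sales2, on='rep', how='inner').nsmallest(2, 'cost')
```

merge on 'rep' (how='inner') → 4 rows:
   units   rep  price  cost
0     57  Sara     28    11
1     12   Kai    102    30
2      4   Vic    118    86
3     58  Dana     25    58
take 2 rows with smallest cost:
   units   rep  price  cost
0     57  Sara     28    11
1     12   Kai    102    30
add column price_times_cost = t['price'] * t['cost']:
   units   rep  price  cost  price_times_cost
0     57  Sara     28    11               308
1     12   Kai    102    30              3060
sort by cost:
   units   rep  price  cost  price_times_cost
0     57  Sara     28    11               308
1     12   Kai    102    30              3060

3060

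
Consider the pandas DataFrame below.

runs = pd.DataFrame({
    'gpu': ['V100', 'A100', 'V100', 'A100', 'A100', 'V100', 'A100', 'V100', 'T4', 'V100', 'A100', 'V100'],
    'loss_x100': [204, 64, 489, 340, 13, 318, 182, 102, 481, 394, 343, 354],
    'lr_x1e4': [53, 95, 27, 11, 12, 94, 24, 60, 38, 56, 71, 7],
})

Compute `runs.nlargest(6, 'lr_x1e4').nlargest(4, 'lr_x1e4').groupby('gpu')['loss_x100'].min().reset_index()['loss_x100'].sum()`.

take 6 rows with largest lr_x1e4:
     gpu  loss_x100  lr_x1e4
1   A100         64       95
5   V100        318       94
10  A100        343       71
7   V100        102       60
9   V100        394       56
0   V100        204       53
take 4 rows with largest lr_x1e4:
     gpu  loss_x100  lr_x1e4
1   A100         64       95
5   V100        318       94
10  A100        343       71
7   V100        102       60
group by gpu, min of loss_x100:
gpu
A100     64
V100    102
Name: loss_x100, dtype: int64
reset_index():
    gpu  loss_x100
0  A100         64
1  V100        102
Reading off the sum of column 'loss_x100', we get 166.

166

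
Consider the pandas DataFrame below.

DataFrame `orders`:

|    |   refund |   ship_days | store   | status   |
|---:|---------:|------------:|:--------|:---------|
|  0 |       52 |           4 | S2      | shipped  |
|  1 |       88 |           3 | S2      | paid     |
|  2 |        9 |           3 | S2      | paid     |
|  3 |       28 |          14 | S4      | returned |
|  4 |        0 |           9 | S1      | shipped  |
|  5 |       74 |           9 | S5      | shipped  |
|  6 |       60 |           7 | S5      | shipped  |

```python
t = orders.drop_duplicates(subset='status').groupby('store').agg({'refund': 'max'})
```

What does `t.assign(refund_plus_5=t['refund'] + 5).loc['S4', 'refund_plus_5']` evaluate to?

33

drop duplicate status (keep=first):
   refund  ship_days store    status
0      52          4    S2   shipped
1      88          3    S2      paid
3      28         14    S4  returned
group by store, max of refund:
       refund
store        
S2         88
S4         28
add column refund_plus_5 = t['refund'] + 5:
       refund  refund_plus_5
store                       
S2         88             93
S4         28             33
Reading off the value at row 'S4', column 'refund_plus_5', we get 33.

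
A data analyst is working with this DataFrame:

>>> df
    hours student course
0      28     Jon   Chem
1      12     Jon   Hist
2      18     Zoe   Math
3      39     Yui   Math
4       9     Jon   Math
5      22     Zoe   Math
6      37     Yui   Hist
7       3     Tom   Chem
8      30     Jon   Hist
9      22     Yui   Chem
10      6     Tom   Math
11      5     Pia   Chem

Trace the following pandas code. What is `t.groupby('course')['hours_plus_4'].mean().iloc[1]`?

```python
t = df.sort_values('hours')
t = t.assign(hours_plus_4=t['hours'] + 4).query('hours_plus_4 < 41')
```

25.0

sort by hours:
    hours student course
7       3     Tom   Chem
11      5     Pia   Chem
10      6     Tom   Math
4       9     Jon   Math
1      12     Jon   Hist
2      18     Zoe   Math
5      22     Zoe   Math
9      22     Yui   Chem
0      28     Jon   Chem
8      30     Jon   Hist
6      37     Yui   Hist
3      39     Yui   Math
add column hours_plus_4 = t['hours'] + 4:
    hours student course  hours_plus_4
7       3     Tom   Chem             7
11      5     Pia   Chem             9
10      6     Tom   Math            10
4       9     Jon   Math            13
1      12     Jon   Hist            16
2      18     Zoe   Math            22
5      22     Zoe   Math            26
9      22     Yui   Chem            26
0      28     Jon   Chem            32
8      30     Jon   Hist            34
6      37     Yui   Hist            41
3      39     Yui   Math            43
filter rows where hours_plus_4 < 41:
    hours student course  hours_plus_4
7       3     Tom   Chem             7
11      5     Pia   Chem             9
10      6     Tom   Math            10
4       9     Jon   Math            13
1      12     Jon   Hist            16
2      18     Zoe   Math            22
5      22     Zoe   Math            26
9      22     Yui   Chem            26
0      28     Jon   Chem            32
8      30     Jon   Hist            34
group by course, mean of hours_plus_4:
course
Chem    18.50
Hist    25.00
Math    17.75
Name: hours_plus_4, dtype: float64
Hence 25.0.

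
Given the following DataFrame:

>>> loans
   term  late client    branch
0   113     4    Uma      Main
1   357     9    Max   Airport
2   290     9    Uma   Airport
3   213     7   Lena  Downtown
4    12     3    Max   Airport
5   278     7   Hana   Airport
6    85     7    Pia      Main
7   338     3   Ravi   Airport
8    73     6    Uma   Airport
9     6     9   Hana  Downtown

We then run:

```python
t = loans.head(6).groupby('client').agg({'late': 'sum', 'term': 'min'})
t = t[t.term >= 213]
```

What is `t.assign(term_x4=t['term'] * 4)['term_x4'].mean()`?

982.0

take first 6 rows:
   term  late client    branch
0   113     4    Uma      Main
1   357     9    Max   Airport
2   290     9    Uma   Airport
3   213     7   Lena  Downtown
4    12     3    Max   Airport
5   278     7   Hana   Airport
group by client: sum(late), min(term):
        late  term
client            
Hana       7   278
Lena       7   213
Max       12    12
Uma       13   113
filter rows where term >= 213:
        late  term
client            
Hana       7   278
Lena       7   213
add column term_x4 = t['term'] * 4:
        late  term  term_x4
client                     
Hana       7   278     1112
Lena       7   213      852
Finally, mean of column 'term_x4' = 982.0.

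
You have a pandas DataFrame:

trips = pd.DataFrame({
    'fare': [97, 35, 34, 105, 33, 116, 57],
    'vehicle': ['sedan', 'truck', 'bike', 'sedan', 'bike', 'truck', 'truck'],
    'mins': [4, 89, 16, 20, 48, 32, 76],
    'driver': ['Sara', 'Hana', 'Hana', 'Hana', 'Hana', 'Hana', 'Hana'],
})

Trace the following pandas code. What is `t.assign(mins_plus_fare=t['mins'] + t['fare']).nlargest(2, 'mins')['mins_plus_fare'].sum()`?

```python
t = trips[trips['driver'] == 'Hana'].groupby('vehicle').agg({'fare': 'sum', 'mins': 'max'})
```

412

filter rows where driver == 'Hana':
   fare vehicle  mins driver
1    35   truck    89   Hana
2    34    bike    16   Hana
3   105   sedan    20   Hana
4    33    bike    48   Hana
5   116   truck    32   Hana
6    57   truck    76   Hana
group by vehicle: sum(fare), max(mins):
         fare  mins
vehicle            
bike       67    48
sedan     105    20
truck     208    89
add column mins_plus_fare = t['mins'] + t['fare']:
         fare  mins  mins_plus_fare
vehicle                            
bike       67    48             115
sedan     105    20             125
truck     208    89             297
take 2 rows with largest mins:
         fare  mins  mins_plus_fare
vehicle                            
truck     208    89             297
bike       67    48             115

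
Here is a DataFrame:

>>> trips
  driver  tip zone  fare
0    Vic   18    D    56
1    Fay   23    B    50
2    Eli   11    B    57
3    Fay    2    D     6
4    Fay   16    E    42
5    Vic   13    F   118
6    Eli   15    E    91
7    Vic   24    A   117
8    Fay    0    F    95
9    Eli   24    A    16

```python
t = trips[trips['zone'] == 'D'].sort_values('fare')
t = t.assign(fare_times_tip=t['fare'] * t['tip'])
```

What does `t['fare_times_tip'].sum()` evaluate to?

filter rows where zone == 'D':
  driver  tip zone  fare
0    Vic   18    D    56
3    Fay    2    D     6
sort by fare:
  driver  tip zone  fare
3    Fay    2    D     6
0    Vic   18    D    56
add column fare_times_tip = t['fare'] * t['tip']:
  driver  tip zone  fare  fare_times_tip
3    Fay    2    D     6              12
0    Vic   18    D    56            1008

1020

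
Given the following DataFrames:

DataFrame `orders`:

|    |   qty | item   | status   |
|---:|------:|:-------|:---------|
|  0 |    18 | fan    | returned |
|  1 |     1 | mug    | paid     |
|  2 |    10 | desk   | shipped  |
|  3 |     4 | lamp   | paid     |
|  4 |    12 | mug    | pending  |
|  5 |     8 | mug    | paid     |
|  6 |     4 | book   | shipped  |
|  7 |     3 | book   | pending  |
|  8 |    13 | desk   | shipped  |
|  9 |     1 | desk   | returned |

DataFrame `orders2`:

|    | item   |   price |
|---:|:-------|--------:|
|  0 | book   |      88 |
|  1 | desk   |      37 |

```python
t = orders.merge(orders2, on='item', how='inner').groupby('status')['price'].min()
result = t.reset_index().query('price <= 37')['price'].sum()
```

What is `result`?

74

merge on 'item' (how='inner') → 5 rows:
   qty  item    status  price
0   10  desk   shipped     37
1    4  book   shipped     88
2    3  book   pending     88
3   13  desk   shipped     37
4    1  desk  returned     37
group by status, min of price:
status
pending     88
returned    37
shipped     37
Name: price, dtype: int64
reset_index():
     status  price
0   pending     88
1  returned     37
2   shipped     37
filter rows where price <= 37:
     status  price
1  returned     37
2   shipped     37
Reading off the sum of column 'price', we get 74.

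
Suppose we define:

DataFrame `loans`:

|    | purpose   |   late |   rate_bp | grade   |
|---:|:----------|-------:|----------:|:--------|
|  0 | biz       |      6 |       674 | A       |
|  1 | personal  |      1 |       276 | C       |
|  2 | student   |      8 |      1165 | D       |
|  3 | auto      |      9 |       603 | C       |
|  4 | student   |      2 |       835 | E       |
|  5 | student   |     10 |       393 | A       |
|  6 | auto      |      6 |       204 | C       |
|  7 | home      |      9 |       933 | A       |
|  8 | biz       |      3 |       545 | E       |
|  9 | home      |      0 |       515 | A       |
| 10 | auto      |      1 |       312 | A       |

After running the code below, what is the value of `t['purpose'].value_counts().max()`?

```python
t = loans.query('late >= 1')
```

3

filter rows where late >= 1:
     purpose  late  rate_bp grade
0        biz     6      674     A
1   personal     1      276     C
2    student     8     1165     D
3       auto     9      603     C
4    student     2      835     E
5    student    10      393     A
6       auto     6      204     C
7       home     9      933     A
8        biz     3      545     E
10      auto     1      312     A
value_counts of purpose:
purpose
student     3
auto        3
biz         2
personal    1
home        1
Name: count, dtype: int64
Taking the max of the resulting series gives 3.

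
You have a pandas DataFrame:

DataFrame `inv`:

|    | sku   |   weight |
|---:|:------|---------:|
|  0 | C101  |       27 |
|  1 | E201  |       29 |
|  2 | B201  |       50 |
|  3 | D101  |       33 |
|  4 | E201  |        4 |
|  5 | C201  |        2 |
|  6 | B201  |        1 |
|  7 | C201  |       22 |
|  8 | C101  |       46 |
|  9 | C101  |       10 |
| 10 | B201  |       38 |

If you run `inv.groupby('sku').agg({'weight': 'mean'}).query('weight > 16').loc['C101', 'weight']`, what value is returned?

group by sku, mean of weight:
         weight
sku            
B201  29.666667
C101  27.666667
C201  12.000000
D101  33.000000
E201  16.500000
filter rows where weight > 16:
         weight
sku            
B201  29.666667
C101  27.666667
D101  33.000000
E201  16.500000
Taking the value at row 'C101', column 'weight' gives 27.6666666667.

27.6666666667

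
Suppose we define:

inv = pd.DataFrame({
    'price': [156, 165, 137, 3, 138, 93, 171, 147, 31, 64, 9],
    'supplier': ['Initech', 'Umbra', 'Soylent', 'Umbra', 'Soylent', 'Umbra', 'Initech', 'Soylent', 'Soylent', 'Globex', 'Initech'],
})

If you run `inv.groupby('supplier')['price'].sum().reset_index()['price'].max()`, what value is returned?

group by supplier, sum of price:
supplier
Globex      64
Initech    336
Soylent    453
Umbra      261
Name: price, dtype: int64
reset_index():
  supplier  price
0   Globex     64
1  Initech    336
2  Soylent    453
3    Umbra    261
Reading off the max of column 'price', we get 453.

453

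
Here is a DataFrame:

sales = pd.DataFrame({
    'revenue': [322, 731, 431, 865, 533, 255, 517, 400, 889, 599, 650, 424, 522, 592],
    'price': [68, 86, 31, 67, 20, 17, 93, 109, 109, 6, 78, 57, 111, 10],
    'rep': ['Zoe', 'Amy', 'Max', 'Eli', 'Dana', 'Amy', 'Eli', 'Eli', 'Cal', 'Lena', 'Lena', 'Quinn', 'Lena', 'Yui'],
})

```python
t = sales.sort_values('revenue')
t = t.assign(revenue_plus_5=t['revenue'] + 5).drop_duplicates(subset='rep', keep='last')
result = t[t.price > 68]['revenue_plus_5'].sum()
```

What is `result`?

2285

sort by revenue:
    revenue  price    rep
5       255     17    Amy
0       322     68    Zoe
7       400    109    Eli
11      424     57  Quinn
2       431     31    Max
6       517     93    Eli
12      522    111   Lena
4       533     20   Dana
13      592     10    Yui
9       599      6   Lena
10      650     78   Lena
1       731     86    Amy
3       865     67    Eli
8       889    109    Cal
add column revenue_plus_5 = t['revenue'] + 5:
    revenue  price    rep  revenue_plus_5
5       255     17    Amy             260
0       322     68    Zoe             327
7       400    109    Eli             405
11      424     57  Quinn             429
2       431     31    Max             436
6       517     93    Eli             522
12      522    111   Lena             527
4       533     20   Dana             538
13      592     10    Yui             597
9       599      6   Lena             604
10      650     78   Lena             655
1       731     86    Amy             736
3       865     67    Eli             870
8       889    109    Cal             894
drop duplicate rep (keep=last):
    revenue  price    rep  revenue_plus_5
0       322     68    Zoe             327
11      424     57  Quinn             429
2       431     31    Max             436
4       533     20   Dana             538
13      592     10    Yui             597
10      650     78   Lena             655
1       731     86    Amy             736
3       865     67    Eli             870
8       889    109    Cal             894
filter rows where price > 68:
    revenue  price   rep  revenue_plus_5
10      650     78  Lena             655
1       731     86   Amy             736
8       889    109   Cal             894
So sum() = 2285.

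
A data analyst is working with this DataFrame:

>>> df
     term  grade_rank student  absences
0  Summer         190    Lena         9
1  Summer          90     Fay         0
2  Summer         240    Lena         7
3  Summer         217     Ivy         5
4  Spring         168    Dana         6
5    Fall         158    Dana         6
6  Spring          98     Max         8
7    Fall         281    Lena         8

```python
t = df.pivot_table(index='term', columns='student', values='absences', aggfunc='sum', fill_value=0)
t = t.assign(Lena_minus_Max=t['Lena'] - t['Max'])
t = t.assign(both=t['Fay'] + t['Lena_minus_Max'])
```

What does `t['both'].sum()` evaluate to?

16

pivot: rows=term, cols=student, sum(absences):
student  Dana  Fay  Ivy  Lena  Max
term                              
Fall        6    0    0     8    0
Spring      6    0    0     0    8
Summer      0    0    5    16    0
add column Lena_minus_Max = t['Lena'] - t['Max']:
student  Dana  Fay  Ivy  Lena  Max  Lena_minus_Max
term                                              
Fall        6    0    0     8    0               8
Spring      6    0    0     0    8              -8
Summer      0    0    5    16    0              16
add column both = t['Fay'] + t['Lena_minus_Max']:
student  Dana  Fay  Ivy  Lena  Max  Lena_minus_Max  both
term                                                    
Fall        6    0    0     8    0               8     8
Spring      6    0    0     0    8              -8    -8
Summer      0    0    5    16    0              16    16
Taking the sum of column 'both' gives 16.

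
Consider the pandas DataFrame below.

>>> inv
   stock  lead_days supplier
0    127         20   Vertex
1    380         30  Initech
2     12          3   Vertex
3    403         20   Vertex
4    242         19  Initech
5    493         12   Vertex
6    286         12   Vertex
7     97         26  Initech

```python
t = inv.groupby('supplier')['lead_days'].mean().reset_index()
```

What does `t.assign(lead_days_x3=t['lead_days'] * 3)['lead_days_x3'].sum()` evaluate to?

group by supplier, mean of lead_days:
supplier
Initech    25.0
Vertex     13.4
Name: lead_days, dtype: float64
reset_index():
  supplier  lead_days
0  Initech       25.0
1   Vertex       13.4
add column lead_days_x3 = t['lead_days'] * 3:
  supplier  lead_days  lead_days_x3
0  Initech       25.0          75.0
1   Vertex       13.4          40.2
The sum of column 'lead_days_x3' is 115.2.

115.2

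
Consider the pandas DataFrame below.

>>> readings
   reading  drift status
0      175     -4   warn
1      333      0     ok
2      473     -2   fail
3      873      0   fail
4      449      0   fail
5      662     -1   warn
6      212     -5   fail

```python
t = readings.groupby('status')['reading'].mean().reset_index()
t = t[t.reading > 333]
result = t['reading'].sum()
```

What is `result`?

group by status, mean of reading:
status
fail    501.75
ok      333.00
warn    418.50
Name: reading, dtype: float64
reset_index():
  status  reading
0   fail   501.75
1     ok   333.00
2   warn   418.50
filter rows where reading > 333:
  status  reading
0   fail   501.75
2   warn   418.50
Hence 920.25.

920.25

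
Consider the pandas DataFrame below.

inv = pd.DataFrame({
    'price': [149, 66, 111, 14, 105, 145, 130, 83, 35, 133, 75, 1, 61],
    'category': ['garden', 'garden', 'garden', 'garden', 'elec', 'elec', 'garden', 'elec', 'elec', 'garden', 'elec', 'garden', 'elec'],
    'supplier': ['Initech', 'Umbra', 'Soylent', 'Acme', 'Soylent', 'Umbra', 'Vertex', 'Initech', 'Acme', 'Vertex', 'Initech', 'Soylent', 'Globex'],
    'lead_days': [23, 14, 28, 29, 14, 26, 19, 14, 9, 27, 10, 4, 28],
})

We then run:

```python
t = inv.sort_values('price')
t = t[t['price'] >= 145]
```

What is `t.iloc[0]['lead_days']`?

sort by price:
    price category supplier  lead_days
11      1   garden  Soylent          4
3      14   garden     Acme         29
8      35     elec     Acme          9
12     61     elec   Globex         28
1      66   garden    Umbra         14
10     75     elec  Initech         10
7      83     elec  Initech         14
4     105     elec  Soylent         14
2     111   garden  Soylent         28
6     130   garden   Vertex         19
9     133   garden   Vertex         27
5     145     elec    Umbra         26
0     149   garden  Initech         23
filter rows where price >= 145:
   price category supplier  lead_days
5    145     elec    Umbra         26
0    149   garden  Initech         23

26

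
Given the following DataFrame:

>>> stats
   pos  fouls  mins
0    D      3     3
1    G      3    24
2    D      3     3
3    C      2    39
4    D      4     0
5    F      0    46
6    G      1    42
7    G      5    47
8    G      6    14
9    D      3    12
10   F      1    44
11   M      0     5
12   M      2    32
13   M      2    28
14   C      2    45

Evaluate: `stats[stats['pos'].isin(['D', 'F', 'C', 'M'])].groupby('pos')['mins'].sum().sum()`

filter rows where pos in ['D', 'F', 'C', 'M']:
   pos  fouls  mins
0    D      3     3
2    D      3     3
3    C      2    39
4    D      4     0
5    F      0    46
9    D      3    12
10   F      1    44
11   M      0     5
12   M      2    32
13   M      2    28
14   C      2    45
group by pos, sum of mins:
pos
C    84
D    18
F    90
M    65
Name: mins, dtype: int64
Hence 257.

257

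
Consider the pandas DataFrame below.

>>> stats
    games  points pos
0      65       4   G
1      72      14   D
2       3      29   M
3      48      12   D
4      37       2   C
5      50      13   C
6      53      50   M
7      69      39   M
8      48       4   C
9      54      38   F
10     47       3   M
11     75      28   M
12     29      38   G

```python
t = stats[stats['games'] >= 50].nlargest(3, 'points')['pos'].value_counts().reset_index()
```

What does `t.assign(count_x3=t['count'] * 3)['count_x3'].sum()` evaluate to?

filter rows where games >= 50:
    games  points pos
0      65       4   G
1      72      14   D
5      50      13   C
6      53      50   M
7      69      39   M
9      54      38   F
11     75      28   M
take 3 rows with largest points:
   games  points pos
6     53      50   M
7     69      39   M
9     54      38   F
value_counts of pos:
pos
M    2
F    1
Name: count, dtype: int64
reset_index():
  pos  count
0   M      2
1   F      1
add column count_x3 = t['count'] * 3:
  pos  count  count_x3
0   M      2         6
1   F      1         3
The sum of column 'count_x3' is 9.

9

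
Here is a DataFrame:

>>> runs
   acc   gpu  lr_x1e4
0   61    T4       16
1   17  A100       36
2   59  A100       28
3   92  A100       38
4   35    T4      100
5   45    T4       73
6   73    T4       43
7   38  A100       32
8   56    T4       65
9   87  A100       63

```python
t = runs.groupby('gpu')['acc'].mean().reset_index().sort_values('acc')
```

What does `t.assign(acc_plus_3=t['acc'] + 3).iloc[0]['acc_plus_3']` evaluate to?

57.0

group by gpu, mean of acc:
gpu
A100    58.6
T4      54.0
Name: acc, dtype: float64
reset_index():
    gpu   acc
0  A100  58.6
1    T4  54.0
sort by acc:
    gpu   acc
1    T4  54.0
0  A100  58.6
add column acc_plus_3 = t['acc'] + 3:
    gpu   acc  acc_plus_3
1    T4  54.0        57.0
0  A100  58.6        61.6
Taking the value at position 0, column 'acc_plus_3' gives 57.0.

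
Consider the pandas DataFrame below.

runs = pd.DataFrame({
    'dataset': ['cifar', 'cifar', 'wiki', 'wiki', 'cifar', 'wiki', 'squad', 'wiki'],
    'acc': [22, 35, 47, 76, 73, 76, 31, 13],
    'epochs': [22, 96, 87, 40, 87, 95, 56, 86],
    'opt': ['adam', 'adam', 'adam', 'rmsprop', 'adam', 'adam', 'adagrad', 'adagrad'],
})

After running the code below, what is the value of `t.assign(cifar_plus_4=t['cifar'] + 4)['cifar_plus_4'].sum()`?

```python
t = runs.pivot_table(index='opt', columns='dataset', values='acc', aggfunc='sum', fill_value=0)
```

pivot: rows=opt, cols=dataset, sum(acc):
dataset  cifar  squad  wiki
opt                        
adagrad      0     31    13
adam       130      0   123
rmsprop      0      0    76
add column cifar_plus_4 = t['cifar'] + 4:
dataset  cifar  squad  wiki  cifar_plus_4
opt                                      
adagrad      0     31    13             4
adam       130      0   123           134
rmsprop      0      0    76             4
So sum() = 142.

142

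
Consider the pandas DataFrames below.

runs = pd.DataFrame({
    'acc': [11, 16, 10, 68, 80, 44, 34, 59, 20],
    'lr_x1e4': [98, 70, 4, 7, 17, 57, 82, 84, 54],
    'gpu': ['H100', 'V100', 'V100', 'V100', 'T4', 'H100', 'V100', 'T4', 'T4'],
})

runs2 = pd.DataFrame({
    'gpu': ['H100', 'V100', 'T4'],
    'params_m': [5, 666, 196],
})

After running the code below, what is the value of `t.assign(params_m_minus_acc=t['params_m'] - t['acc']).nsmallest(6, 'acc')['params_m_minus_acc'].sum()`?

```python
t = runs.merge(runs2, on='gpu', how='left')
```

2069

merge on 'gpu' (how='left') → 9 rows:
   acc  lr_x1e4   gpu  params_m
0   11       98  H100         5
1   16       70  V100       666
2   10        4  V100       666
3   68        7  V100       666
4   80       17    T4       196
5   44       57  H100         5
6   34       82  V100       666
7   59       84    T4       196
8   20       54    T4       196
add column params_m_minus_acc = t['params_m'] - t['acc']:
   acc  lr_x1e4   gpu  params_m  params_m_minus_acc
0   11       98  H100         5                  -6
1   16       70  V100       666                 650
2   10        4  V100       666                 656
3   68        7  V100       666                 598
4   80       17    T4       196                 116
5   44       57  H100         5                 -39
6   34       82  V100       666                 632
7   59       84    T4       196                 137
8   20       54    T4       196                 176
take 6 rows with smallest acc:
   acc  lr_x1e4   gpu  params_m  params_m_minus_acc
2   10        4  V100       666                 656
0   11       98  H100         5                  -6
1   16       70  V100       666                 650
8   20       54    T4       196                 176
6   34       82  V100       666                 632
5   44       57  H100         5                 -39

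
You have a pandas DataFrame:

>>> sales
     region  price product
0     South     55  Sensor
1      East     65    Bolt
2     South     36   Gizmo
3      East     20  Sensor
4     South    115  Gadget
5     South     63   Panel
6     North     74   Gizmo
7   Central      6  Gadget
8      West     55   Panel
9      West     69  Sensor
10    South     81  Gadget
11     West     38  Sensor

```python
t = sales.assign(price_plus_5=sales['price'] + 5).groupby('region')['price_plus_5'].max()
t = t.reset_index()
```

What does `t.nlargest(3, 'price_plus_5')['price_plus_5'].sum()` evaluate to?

add column price_plus_5 = sales['price'] + 5:
     region  price product  price_plus_5
0     South     55  Sensor            60
1      East     65    Bolt            70
2     South     36   Gizmo            41
3      East     20  Sensor            25
4     South    115  Gadget           120
5     South     63   Panel            68
6     North     74   Gizmo            79
7   Central      6  Gadget            11
8      West     55   Panel            60
9      West     69  Sensor            74
10    South     81  Gadget            86
11     West     38  Sensor            43
group by region, max of price_plus_5:
region
Central     11
East        70
North       79
South      120
West        74
Name: price_plus_5, dtype: int64
reset_index():
    region  price_plus_5
0  Central            11
1     East            70
2    North            79
3    South           120
4     West            74
take 3 rows with largest price_plus_5:
  region  price_plus_5
3  South           120
2  North            79
4   West            74
So sum() = 273.

273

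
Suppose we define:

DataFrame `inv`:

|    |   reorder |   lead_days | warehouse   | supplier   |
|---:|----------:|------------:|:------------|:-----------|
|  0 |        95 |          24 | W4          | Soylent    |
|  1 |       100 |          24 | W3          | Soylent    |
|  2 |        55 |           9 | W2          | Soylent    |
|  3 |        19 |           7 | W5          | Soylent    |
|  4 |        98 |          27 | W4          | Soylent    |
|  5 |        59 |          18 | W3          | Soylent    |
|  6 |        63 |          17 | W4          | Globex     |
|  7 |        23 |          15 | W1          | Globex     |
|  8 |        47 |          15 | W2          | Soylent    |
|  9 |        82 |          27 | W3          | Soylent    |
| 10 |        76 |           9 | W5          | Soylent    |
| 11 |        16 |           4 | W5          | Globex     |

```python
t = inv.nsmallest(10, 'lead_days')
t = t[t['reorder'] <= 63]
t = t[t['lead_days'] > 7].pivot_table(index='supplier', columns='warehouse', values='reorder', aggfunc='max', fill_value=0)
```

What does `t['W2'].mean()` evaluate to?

27.5

take 10 rows with smallest lead_days:
    reorder  lead_days warehouse supplier
11       16          4        W5   Globex
3        19          7        W5  Soylent
2        55          9        W2  Soylent
10       76          9        W5  Soylent
7        23         15        W1   Globex
8        47         15        W2  Soylent
6        63         17        W4   Globex
5        59         18        W3  Soylent
0        95         24        W4  Soylent
1       100         24        W3  Soylent
filter rows where reorder <= 63:
    reorder  lead_days warehouse supplier
11       16          4        W5   Globex
3        19          7        W5  Soylent
2        55          9        W2  Soylent
7        23         15        W1   Globex
8        47         15        W2  Soylent
6        63         17        W4   Globex
5        59         18        W3  Soylent
filter rows where lead_days > 7:
   reorder  lead_days warehouse supplier
2       55          9        W2  Soylent
7       23         15        W1   Globex
8       47         15        W2  Soylent
6       63         17        W4   Globex
5       59         18        W3  Soylent
pivot: rows=supplier, cols=warehouse, max(reorder):
warehouse  W1  W2  W3  W4
supplier                 
Globex     23   0   0  63
Soylent     0  55  59   0
So mean() = 27.5.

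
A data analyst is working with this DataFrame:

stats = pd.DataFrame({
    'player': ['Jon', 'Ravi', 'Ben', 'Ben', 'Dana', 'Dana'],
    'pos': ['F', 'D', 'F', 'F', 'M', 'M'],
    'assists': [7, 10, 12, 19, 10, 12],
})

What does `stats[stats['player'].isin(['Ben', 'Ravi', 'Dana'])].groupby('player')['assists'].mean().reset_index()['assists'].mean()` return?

filter rows where player in ['Ben', 'Ravi', 'Dana']:
  player pos  assists
1   Ravi   D       10
2    Ben   F       12
3    Ben   F       19
4   Dana   M       10
5   Dana   M       12
group by player, mean of assists:
player
Ben     15.5
Dana    11.0
Ravi    10.0
Name: assists, dtype: float64
reset_index():
  player  assists
0    Ben     15.5
1   Dana     11.0
2   Ravi     10.0

12.1666666667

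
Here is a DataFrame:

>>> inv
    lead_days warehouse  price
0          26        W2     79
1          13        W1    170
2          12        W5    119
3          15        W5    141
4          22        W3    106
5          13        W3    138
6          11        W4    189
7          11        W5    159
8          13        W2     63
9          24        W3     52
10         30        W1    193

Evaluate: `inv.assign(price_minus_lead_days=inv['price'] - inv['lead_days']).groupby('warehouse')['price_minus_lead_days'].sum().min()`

103

add column price_minus_lead_days = inv['price'] - inv['lead_days']:
    lead_days warehouse  price  price_minus_lead_days
0          26        W2     79                     53
1          13        W1    170                    157
2          12        W5    119                    107
3          15        W5    141                    126
4          22        W3    106                     84
5          13        W3    138                    125
6          11        W4    189                    178
7          11        W5    159                    148
8          13        W2     63                     50
9          24        W3     52                     28
10         30        W1    193                    163
group by warehouse, sum of price_minus_lead_days:
warehouse
W1    320
W2    103
W3    237
W4    178
W5    381
Name: price_minus_lead_days, dtype: int64
Taking the min of the resulting series gives 103.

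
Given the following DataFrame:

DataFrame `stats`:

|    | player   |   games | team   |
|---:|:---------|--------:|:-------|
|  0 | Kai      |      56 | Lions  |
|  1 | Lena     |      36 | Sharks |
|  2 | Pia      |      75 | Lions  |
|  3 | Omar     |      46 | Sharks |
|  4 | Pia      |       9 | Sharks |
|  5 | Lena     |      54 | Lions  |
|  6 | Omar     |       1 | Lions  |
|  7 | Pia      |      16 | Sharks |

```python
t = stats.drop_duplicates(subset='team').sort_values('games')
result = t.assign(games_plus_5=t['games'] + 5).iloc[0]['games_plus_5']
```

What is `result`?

drop duplicate team (keep=first):
  player  games    team
0    Kai     56   Lions
1   Lena     36  Sharks
sort by games:
  player  games    team
1   Lena     36  Sharks
0    Kai     56   Lions
add column games_plus_5 = t['games'] + 5:
  player  games    team  games_plus_5
1   Lena     36  Sharks            41
0    Kai     56   Lions            61
Reading off the value at position 0, column 'games_plus_5', we get 41.

41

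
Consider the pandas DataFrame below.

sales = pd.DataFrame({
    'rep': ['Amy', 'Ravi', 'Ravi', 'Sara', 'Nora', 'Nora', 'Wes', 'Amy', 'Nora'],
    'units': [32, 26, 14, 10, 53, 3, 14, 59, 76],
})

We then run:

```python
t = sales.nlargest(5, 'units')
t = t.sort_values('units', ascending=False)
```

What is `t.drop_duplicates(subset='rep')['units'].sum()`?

161

take 5 rows with largest units:
    rep  units
8  Nora     76
7   Amy     59
4  Nora     53
0   Amy     32
1  Ravi     26
sort by units descending:
    rep  units
8  Nora     76
7   Amy     59
4  Nora     53
0   Amy     32
1  Ravi     26
drop duplicate rep (keep=first):
    rep  units
8  Nora     76
7   Amy     59
1  Ravi     26
Reading off the sum of column 'units', we get 161.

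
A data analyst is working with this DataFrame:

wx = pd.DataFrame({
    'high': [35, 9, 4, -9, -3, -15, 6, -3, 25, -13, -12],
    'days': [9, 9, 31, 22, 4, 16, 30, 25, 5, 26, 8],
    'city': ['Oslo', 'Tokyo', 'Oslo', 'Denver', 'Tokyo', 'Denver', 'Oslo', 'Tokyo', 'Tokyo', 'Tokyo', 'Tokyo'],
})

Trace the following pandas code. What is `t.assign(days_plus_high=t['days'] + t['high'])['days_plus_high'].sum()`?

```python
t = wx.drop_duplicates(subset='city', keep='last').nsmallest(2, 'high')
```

-3

drop duplicate city (keep=last):
    high  days    city
5    -15    16  Denver
6      6    30    Oslo
10   -12     8   Tokyo
take 2 rows with smallest high:
    high  days    city
5    -15    16  Denver
10   -12     8   Tokyo
add column days_plus_high = t['days'] + t['high']:
    high  days    city  days_plus_high
5    -15    16  Denver               1
10   -12     8   Tokyo              -4
Taking the sum of column 'days_plus_high' gives -3.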